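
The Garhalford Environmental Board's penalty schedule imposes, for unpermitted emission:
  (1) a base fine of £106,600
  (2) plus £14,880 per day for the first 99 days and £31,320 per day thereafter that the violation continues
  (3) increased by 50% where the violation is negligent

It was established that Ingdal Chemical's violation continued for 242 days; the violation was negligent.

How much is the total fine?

First 99 days: 99 × £14,880 = £1,473,120
Remaining days: (242 − 99) × £31,320 = £4,478,760
Per-day component: £1,473,120 + £4,478,760 = £5,951,880
Base plus per-day: £106,600 + £5,951,880 = £6,058,480
Enhancement: 50% of £6,058,480 = £3,029,240
Enhanced fine: £6,058,480 + £3,029,240 = £9,087,720

£9,087,720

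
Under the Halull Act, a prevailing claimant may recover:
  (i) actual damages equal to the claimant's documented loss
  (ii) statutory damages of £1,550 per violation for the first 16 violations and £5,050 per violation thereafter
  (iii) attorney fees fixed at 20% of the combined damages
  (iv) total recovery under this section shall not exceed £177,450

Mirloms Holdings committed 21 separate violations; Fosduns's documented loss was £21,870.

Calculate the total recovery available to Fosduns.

£86,304

First 16 violations: 16 × £1,550 = £24,800
Remaining violations: (21 − 16) × £5,050 = £25,250
Statutory damages: £24,800 + £25,250 = £50,050
Combined damages: £21,870 + £50,050 = £71,920
Attorney fees: 20% of £71,920 = £14,384
Total before cap: £71,920 + £14,384 = £86,304
Cap at £177,450: £86,304 is within the cap, no reduction.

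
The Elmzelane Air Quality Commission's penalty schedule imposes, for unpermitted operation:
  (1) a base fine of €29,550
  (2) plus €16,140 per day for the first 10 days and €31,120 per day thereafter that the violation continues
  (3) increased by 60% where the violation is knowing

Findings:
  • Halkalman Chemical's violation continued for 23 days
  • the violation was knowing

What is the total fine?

€952,816

First 10 days: 10 × €16,140 = €161,400
Remaining days: (23 − 10) × €31,120 = €404,560
Per-day component: €161,400 + €404,560 = €565,960
Base plus per-day: €29,550 + €565,960 = €595,510
Enhancement: 60% of €595,510 = €357,306
Enhanced fine: €595,510 + €357,306 = €952,816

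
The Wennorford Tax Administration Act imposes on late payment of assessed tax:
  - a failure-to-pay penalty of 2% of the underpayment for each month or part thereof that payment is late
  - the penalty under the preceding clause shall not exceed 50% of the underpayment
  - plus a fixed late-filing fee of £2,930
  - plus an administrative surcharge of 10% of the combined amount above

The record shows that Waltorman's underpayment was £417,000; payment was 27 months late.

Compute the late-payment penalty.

Accrued rate: 2% × 27 = 54%, capped at 50% → 50%
Failure-to-pay penalty: 50% of £417,000 = £208,500
Penalty before surcharge: £208,500 + £2,930 = £211,430
Administrative surcharge: 10% of £211,430 = £21,143
Total penalty: £211,430 + £21,143 = £232,573

£232,573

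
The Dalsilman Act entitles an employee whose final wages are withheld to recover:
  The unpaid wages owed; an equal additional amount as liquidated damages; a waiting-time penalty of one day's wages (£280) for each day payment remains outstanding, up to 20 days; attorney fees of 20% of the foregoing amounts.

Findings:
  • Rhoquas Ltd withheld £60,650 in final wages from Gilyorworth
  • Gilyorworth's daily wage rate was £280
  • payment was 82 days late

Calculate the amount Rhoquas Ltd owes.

£152,280

Liquidated damages (equal amount): £60,650
Penalty days: min(82, 20) = 20
Waiting-time penalty: 20 × £280 = £5,600
Subtotal: £60,650 + £60,650 + £5,600 = £126,900
Attorney fees: 20% of £126,900 = £25,380
Total award: £126,900 + £25,380 = £152,280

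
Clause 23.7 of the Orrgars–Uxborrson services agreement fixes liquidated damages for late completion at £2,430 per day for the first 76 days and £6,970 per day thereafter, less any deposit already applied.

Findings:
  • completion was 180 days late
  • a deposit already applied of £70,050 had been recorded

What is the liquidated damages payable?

First 76 days: 76 × £2,430 = £184,680
Remaining days: (180 − 76) × £6,970 = £724,880
Accrued per-day damages: £184,680 + £724,880 = £909,560
Less deposit already applied: £909,560 − £70,050 = £839,510

£839,510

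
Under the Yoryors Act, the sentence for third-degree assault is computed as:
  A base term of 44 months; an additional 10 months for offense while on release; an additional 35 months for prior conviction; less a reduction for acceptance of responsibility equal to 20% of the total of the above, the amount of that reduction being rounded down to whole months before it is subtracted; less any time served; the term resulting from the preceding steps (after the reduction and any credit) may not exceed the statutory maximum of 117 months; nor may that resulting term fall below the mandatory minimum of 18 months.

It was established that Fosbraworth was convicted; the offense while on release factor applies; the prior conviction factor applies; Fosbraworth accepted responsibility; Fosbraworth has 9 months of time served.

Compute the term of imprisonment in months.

63 months

Offense while on release enhancement: +10 months
Prior conviction enhancement: +35 months
Adjusted term: 44 months + 10 months + 35 months = 89 months
Acceptance of responsibility reduction: 20% of 89 months = 17 months (rounded down)
After reduction: 89 − 17 = 72 months
Less time served: 72 months − 9 months = 63 months
Cap at 117 months: 63 months is within the cap, no reduction.
Minimum 18 months: 63 months meets the minimum, no increase.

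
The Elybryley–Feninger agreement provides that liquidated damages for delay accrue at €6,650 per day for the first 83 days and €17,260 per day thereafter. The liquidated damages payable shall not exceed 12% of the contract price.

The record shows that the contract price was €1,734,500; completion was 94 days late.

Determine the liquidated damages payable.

First 83 days: 83 × €6,650 = €551,950
Remaining days: (94 − 83) × €17,260 = €189,860
Accrued per-day damages: €551,950 + €189,860 = €741,810
Cap: 12% of €1,734,500 = €208,140
Cap at €208,140: €741,810 exceeds the cap → €208,140

Liquidated damages: €208,140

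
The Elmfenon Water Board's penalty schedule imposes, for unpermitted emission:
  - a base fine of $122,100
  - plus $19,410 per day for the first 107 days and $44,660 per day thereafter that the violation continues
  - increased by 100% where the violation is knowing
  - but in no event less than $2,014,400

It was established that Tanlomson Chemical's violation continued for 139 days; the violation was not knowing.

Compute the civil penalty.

First 107 days: 107 × $19,410 = $2,076,870
Remaining days: (139 − 107) × $44,660 = $1,429,120
Per-day component: $2,076,870 + $1,429,120 = $3,505,990
Base plus per-day: $122,100 + $3,505,990 = $3,628,090
The violation was not knowing: no 100% increase.
Minimum $2,014,400: $3,628,090 meets the minimum, no increase.

$3,628,090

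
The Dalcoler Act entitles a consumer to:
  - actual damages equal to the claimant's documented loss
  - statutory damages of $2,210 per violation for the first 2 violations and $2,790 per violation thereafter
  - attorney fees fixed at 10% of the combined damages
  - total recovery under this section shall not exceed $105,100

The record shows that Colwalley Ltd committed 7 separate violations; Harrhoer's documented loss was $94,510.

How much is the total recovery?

$105,100

First 2 violations: 2 × $2,210 = $4,420
Remaining violations: (7 − 2) × $2,790 = $13,950
Statutory damages: $4,420 + $13,950 = $18,370
Combined damages: $94,510 + $18,370 = $112,880
Attorney fees: 10% of $112,880 = $11,288
Total before cap: $112,880 + $11,288 = $124,168
Cap at $105,100: $124,168 exceeds the cap → $105,100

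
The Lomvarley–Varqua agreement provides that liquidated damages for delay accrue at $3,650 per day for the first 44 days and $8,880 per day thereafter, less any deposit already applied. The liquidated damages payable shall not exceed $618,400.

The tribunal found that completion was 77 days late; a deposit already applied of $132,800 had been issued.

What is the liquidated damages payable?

First 44 days: 44 × $3,650 = $160,600
Remaining days: (77 − 44) × $8,880 = $293,040
Accrued per-day damages: $160,600 + $293,040 = $453,640
Less deposit already applied: $453,640 − $132,800 = $320,840
Cap at $618,400: $320,840 is within the cap, no reduction.

$320,840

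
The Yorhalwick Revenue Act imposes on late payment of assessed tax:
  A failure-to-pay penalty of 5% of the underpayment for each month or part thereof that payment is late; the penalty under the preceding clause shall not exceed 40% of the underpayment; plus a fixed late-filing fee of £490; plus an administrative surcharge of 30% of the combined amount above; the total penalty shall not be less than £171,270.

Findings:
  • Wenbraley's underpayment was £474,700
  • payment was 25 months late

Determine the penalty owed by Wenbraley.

Accrued rate: 5% × 25 = 125%, capped at 40% → 40%
Failure-to-pay penalty: 40% of £474,700 = £189,880
Penalty before surcharge: £189,880 + £490 = £190,370
Administrative surcharge: 30% of £190,370 = £57,111
Total penalty: £190,370 + £57,111 = £247,481
Minimum £171,270: £247,481 meets the minimum, no increase.

Penalty: £247,481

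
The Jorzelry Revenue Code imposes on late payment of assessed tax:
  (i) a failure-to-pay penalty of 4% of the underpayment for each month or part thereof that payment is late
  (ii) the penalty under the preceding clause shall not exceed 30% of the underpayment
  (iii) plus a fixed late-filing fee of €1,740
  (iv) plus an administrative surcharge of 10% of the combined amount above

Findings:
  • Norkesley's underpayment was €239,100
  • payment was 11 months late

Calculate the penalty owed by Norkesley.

€80,817

Accrued rate: 4% × 11 = 44%, capped at 30% → 30%
Failure-to-pay penalty: 30% of €239,100 = €71,730
Penalty before surcharge: €71,730 + €1,740 = €73,470
Administrative surcharge: 10% of €73,470 = €7,347
Total penalty: €73,470 + €7,347 = €80,817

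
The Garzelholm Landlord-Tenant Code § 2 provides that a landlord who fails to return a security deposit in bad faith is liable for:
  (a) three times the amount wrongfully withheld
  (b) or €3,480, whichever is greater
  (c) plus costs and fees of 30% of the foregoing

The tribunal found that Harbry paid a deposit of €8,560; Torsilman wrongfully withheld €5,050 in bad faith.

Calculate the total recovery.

Trebled: 3 × €5,050 = €15,150
Minimum €3,480: €15,150 meets the minimum, no increase.
Costs and fees: 30% of €15,150 = €4,545
Total recovery: €15,150 + €4,545 = €19,695

€19,695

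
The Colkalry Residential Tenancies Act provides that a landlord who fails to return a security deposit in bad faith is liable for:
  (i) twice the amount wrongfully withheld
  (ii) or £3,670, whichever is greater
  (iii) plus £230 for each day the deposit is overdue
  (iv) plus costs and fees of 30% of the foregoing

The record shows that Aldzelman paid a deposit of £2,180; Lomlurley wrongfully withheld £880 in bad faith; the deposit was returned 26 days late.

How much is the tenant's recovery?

Doubled: 2 × £880 = £1,760
Minimum £3,670: £1,760 is below the minimum → £3,670
Late-return penalty: 26 × £230 = £5,980
Damages plus late penalty: £3,670 + £5,980 = £9,650
Costs and fees: 30% of £9,650 = £2,895
Total recovery: £9,650 + £2,895 = £12,545

£12,545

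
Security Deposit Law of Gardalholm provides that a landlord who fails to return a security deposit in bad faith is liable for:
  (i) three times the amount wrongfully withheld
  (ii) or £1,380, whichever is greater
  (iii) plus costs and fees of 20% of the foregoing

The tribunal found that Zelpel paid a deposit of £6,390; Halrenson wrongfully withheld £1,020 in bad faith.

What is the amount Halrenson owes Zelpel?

£3,672

Trebled: 3 × £1,020 = £3,060
Minimum £1,380: £3,060 meets the minimum, no increase.
Costs and fees: 20% of £3,060 = £612
Total recovery: £3,060 + £612 = £3,672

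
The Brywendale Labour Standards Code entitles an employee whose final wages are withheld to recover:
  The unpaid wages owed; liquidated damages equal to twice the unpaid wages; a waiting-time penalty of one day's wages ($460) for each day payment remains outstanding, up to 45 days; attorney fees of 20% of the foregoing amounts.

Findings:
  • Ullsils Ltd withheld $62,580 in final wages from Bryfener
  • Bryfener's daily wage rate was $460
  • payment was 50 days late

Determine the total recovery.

$250,128

Doubled: 2 × $62,580 = $125,160
Penalty days: min(50, 45) = 45
Waiting-time penalty: 45 × $460 = $20,700
Subtotal: $62,580 + $125,160 + $20,700 = $208,440
Attorney fees: 20% of $208,440 = $41,688
Total award: $208,440 + $41,688 = $250,128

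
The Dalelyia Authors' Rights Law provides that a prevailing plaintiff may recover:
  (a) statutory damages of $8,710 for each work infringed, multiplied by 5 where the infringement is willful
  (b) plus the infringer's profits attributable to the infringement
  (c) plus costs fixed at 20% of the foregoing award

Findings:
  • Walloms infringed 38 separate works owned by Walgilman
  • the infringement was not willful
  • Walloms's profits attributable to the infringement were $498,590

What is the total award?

Statutory damages: 38 × $8,710 = $330,980
Infringement not willful: no ×5 enhancement.
Combined award: $330,980 + $498,590 = $829,570
Costs: 20% of $829,570 = $165,914
Award plus costs: $829,570 + $165,914 = $995,484

Award: $995,484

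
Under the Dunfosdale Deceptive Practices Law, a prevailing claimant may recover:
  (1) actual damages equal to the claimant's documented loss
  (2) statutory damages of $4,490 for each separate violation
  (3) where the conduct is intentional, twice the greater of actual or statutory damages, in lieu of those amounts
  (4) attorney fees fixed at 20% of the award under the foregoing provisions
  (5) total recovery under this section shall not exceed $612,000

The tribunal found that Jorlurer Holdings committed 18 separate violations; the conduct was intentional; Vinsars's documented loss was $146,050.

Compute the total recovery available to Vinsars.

Statutory damages: 18 × $4,490 = $80,820
Greater of actual damages ($146,050) or statutory damages ($80,820): $146,050
Doubled: 2 × $146,050 = $292,100
Attorney fees: 20% of $292,100 = $58,420
Total before cap: $292,100 + $58,420 = $350,520
Cap at $612,000: $350,520 is within the cap, no reduction.

$350,520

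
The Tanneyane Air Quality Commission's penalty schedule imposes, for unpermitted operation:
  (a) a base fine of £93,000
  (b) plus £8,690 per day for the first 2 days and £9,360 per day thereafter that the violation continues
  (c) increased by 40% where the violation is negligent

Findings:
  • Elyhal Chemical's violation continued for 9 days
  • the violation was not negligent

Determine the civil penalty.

£175,900

First 2 days: 2 × £8,690 = £17,380
Remaining days: (9 − 2) × £9,360 = £65,520
Per-day component: £17,380 + £65,520 = £82,900
Base plus per-day: £93,000 + £82,900 = £175,900
The violation was not negligent: no 40% increase.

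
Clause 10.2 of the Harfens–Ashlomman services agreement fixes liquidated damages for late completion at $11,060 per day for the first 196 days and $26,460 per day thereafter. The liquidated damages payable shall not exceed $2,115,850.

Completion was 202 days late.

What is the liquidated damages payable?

First 196 days: 196 × $11,060 = $2,167,760
Remaining days: (202 − 196) × $26,460 = $158,760
Accrued per-day damages: $2,167,760 + $158,760 = $2,326,520
Cap at $2,115,850: $2,326,520 exceeds the cap → $2,115,850

$2,115,850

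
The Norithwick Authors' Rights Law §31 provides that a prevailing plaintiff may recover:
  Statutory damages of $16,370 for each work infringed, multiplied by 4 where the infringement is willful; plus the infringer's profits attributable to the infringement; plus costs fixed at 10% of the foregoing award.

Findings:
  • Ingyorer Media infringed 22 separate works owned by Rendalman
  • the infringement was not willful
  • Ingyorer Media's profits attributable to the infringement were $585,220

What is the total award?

$1,039,896

Statutory damages: 22 × $16,370 = $360,140
Infringement not willful: no ×4 enhancement.
Combined award: $360,140 + $585,220 = $945,360
Costs: 10% of $945,360 = $94,536
Award plus costs: $945,360 + $94,536 = $1,039,896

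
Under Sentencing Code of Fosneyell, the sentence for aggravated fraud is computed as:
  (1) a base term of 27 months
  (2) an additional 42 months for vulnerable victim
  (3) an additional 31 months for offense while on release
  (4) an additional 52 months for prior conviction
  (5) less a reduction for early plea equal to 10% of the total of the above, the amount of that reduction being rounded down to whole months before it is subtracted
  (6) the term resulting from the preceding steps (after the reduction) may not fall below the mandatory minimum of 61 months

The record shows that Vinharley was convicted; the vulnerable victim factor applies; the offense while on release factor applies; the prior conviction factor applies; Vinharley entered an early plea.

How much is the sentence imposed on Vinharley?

Vulnerable victim enhancement: +42 months
Offense while on release enhancement: +31 months
Prior conviction enhancement: +52 months
Adjusted term: 27 months + 42 months + 31 months + 52 months = 152 months
Early plea reduction: 10% of 152 months = 15 months (rounded down)
After reduction: 152 − 15 = 137 months
Minimum 61 months: 137 months meets the minimum, no increase.

137 months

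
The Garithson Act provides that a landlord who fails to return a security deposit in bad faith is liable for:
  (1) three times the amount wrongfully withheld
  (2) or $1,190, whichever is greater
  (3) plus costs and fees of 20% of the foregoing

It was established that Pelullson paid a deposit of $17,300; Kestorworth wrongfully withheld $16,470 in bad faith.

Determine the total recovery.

Trebled: 3 × $16,470 = $49,410
Minimum $1,190: $49,410 meets the minimum, no increase.
Costs and fees: 20% of $49,410 = $9,882
Total recovery: $49,410 + $9,882 = $59,292

$59,292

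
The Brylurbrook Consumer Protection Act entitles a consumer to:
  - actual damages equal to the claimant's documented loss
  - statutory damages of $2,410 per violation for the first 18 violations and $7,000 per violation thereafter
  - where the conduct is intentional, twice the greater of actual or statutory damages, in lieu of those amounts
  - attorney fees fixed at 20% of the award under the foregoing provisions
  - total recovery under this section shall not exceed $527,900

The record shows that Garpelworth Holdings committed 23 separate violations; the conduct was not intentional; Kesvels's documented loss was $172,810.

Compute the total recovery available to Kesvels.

$301,428

First 18 violations: 18 × $2,410 = $43,380
Remaining violations: (23 − 18) × $7,000 = $35,000
Statutory damages: $43,380 + $35,000 = $78,380
Conduct not intentional: the in-lieu enhancement does not apply.
Actual plus statutory damages: $172,810 + $78,380 = $251,190
Attorney fees: 20% of $251,190 = $50,238
Total before cap: $251,190 + $50,238 = $301,428
Cap at $527,900: $301,428 is within the cap, no reduction.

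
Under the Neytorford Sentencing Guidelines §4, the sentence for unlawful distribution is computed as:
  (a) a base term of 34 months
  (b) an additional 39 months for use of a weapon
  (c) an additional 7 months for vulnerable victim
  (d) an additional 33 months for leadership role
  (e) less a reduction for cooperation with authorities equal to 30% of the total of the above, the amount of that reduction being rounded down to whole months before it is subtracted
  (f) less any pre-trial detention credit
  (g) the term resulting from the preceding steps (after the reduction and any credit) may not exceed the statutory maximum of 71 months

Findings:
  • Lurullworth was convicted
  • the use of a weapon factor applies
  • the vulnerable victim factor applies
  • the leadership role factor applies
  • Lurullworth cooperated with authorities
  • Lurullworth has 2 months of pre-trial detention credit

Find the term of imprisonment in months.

Use of a weapon enhancement: +39 months
Vulnerable victim enhancement: +7 months
Leadership role enhancement: +33 months
Adjusted term: 34 months + 39 months + 7 months + 33 months = 113 months
Cooperation with authorities reduction: 30% of 113 months = 33 months (rounded down)
After reduction: 113 − 33 = 80 months
Less pre-trial detention credit: 80 months − 2 months = 78 months
Cap at 71 months: 78 months exceeds the cap → 71 months

Sentence: 71 months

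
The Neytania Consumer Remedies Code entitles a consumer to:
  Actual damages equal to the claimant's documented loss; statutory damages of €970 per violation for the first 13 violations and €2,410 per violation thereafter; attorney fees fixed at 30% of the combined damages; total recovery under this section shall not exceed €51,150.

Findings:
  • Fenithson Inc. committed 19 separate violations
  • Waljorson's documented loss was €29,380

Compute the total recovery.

First 13 violations: 13 × €970 = €12,610
Remaining violations: (19 − 13) × €2,410 = €14,460
Statutory damages: €12,610 + €14,460 = €27,070
Combined damages: €29,380 + €27,070 = €56,450
Attorney fees: 30% of €56,450 = €16,935
Total before cap: €56,450 + €16,935 = €73,385
Cap at €51,150: €73,385 exceeds the cap → €51,150

€51,150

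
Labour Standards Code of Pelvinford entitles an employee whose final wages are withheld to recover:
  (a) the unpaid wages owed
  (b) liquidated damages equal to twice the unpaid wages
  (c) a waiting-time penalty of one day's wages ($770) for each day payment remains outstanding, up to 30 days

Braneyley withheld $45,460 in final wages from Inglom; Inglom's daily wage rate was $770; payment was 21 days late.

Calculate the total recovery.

$152,550

Doubled: 2 × $45,460 = $90,920
Penalty days: min(21, 30) = 21
Waiting-time penalty: 21 × $770 = $16,170
Total award: $45,460 + $90,920 + $16,170 = $152,550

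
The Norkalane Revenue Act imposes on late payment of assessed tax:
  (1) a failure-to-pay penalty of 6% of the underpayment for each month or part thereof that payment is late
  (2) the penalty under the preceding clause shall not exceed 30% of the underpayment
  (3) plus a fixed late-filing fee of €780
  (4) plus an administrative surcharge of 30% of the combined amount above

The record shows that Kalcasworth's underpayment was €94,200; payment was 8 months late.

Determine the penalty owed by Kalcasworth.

Accrued rate: 6% × 8 = 48%, capped at 30% → 30%
Failure-to-pay penalty: 30% of €94,200 = €28,260
Penalty before surcharge: €28,260 + €780 = €29,040
Administrative surcharge: 30% of €29,040 = €8,712
Total penalty: €29,040 + €8,712 = €37,752

€37,752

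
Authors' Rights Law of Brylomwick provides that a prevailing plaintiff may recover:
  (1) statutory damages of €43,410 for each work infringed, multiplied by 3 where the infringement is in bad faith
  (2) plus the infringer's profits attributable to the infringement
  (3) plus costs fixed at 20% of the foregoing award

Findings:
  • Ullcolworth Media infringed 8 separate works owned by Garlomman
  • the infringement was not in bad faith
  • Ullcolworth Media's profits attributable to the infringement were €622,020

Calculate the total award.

Award: €1,163,160

Statutory damages: 8 × €43,410 = €347,280
Infringement not in bad faith: no ×3 enhancement.
Combined award: €347,280 + €622,020 = €969,300
Costs: 20% of €969,300 = €193,860
Award plus costs: €969,300 + €193,860 = €1,163,160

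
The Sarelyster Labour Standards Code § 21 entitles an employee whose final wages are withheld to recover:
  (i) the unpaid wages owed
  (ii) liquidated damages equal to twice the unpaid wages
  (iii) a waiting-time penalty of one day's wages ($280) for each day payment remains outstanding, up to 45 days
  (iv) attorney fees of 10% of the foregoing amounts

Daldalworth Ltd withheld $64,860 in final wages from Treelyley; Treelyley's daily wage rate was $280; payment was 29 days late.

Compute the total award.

Doubled: 2 × $64,860 = $129,720
Penalty days: min(29, 45) = 29
Waiting-time penalty: 29 × $280 = $8,120
Subtotal: $64,860 + $129,720 + $8,120 = $202,700
Attorney fees: 10% of $202,700 = $20,270
Total award: $202,700 + $20,270 = $222,970

$222,970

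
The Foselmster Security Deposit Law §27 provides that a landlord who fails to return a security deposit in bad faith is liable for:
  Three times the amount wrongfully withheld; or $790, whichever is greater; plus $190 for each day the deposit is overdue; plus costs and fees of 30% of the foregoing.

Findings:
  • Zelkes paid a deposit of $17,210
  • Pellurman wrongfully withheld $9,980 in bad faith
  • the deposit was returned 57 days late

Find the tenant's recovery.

Trebled: 3 × $9,980 = $29,940
Minimum $790: $29,940 meets the minimum, no increase.
Late-return penalty: 57 × $190 = $10,830
Damages plus late penalty: $29,940 + $10,830 = $40,770
Costs and fees: 30% of $40,770 = $12,231
Total recovery: $40,770 + $12,231 = $53,001

$53,001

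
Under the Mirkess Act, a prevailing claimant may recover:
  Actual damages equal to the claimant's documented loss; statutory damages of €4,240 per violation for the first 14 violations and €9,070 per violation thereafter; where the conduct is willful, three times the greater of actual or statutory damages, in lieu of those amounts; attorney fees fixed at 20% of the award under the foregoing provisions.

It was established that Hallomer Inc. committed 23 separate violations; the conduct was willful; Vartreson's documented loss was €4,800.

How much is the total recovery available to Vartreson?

First 14 violations: 14 × €4,240 = €59,360
Remaining violations: (23 − 14) × €9,070 = €81,630
Statutory damages: €59,360 + €81,630 = €140,990
Greater of actual damages (€4,800) or statutory damages (€140,990): €140,990
Trebled: 3 × €140,990 = €422,970
Attorney fees: 20% of €422,970 = €84,594
Total recovery: €422,970 + €84,594 = €507,564

€507,564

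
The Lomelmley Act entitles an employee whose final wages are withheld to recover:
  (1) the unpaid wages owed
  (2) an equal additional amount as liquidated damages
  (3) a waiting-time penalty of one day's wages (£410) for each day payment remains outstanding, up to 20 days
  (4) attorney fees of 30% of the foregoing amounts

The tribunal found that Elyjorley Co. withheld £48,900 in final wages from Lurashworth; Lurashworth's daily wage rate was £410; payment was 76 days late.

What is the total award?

£137,800

Liquidated damages (equal amount): £48,900
Penalty days: min(76, 20) = 20
Waiting-time penalty: 20 × £410 = £8,200
Subtotal: £48,900 + £48,900 + £8,200 = £106,000
Attorney fees: 30% of £106,000 = £31,800
Total award: £106,000 + £31,800 = £137,800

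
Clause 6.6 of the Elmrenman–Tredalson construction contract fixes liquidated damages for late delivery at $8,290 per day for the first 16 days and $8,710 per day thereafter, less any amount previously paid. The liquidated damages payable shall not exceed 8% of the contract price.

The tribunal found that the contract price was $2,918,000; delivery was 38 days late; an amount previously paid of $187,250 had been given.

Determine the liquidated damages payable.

$137,010

First 16 days: 16 × $8,290 = $132,640
Remaining days: (38 − 16) × $8,710 = $191,620
Accrued per-day damages: $132,640 + $191,620 = $324,260
Less amount previously paid: $324,260 − $187,250 = $137,010
Cap: 8% of $2,918,000 = $233,440
Cap at $233,440: $137,010 is within the cap, no reduction.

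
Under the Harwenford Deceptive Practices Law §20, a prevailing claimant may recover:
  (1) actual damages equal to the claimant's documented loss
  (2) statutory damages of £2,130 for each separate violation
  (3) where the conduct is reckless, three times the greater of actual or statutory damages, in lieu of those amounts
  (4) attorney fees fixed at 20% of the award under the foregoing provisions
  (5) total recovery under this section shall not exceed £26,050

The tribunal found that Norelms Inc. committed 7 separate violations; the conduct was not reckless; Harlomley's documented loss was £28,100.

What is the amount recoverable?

£26,050

Statutory damages: 7 × £2,130 = £14,910
Conduct not reckless: the in-lieu enhancement does not apply.
Actual plus statutory damages: £28,100 + £14,910 = £43,010
Attorney fees: 20% of £43,010 = £8,602
Total before cap: £43,010 + £8,602 = £51,612
Cap at £26,050: £51,612 exceeds the cap → £26,050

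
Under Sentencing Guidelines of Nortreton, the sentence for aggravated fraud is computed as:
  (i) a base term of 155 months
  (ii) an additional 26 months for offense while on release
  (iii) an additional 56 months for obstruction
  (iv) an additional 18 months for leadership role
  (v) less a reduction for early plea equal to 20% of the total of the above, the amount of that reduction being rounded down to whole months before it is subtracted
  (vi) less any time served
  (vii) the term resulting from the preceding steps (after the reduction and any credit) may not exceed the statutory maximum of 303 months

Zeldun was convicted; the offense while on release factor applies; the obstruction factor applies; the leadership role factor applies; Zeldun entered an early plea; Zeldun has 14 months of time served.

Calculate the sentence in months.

Offense while on release enhancement: +26 months
Obstruction enhancement: +56 months
Leadership role enhancement: +18 months
Adjusted term: 155 months + 26 months + 56 months + 18 months = 255 months
Early plea reduction: 20% of 255 months = 51 months (rounded down)
After reduction: 255 − 51 = 204 months
Less time served: 204 months − 14 months = 190 months
Cap at 303 months: 190 months is within the cap, no reduction.

190 months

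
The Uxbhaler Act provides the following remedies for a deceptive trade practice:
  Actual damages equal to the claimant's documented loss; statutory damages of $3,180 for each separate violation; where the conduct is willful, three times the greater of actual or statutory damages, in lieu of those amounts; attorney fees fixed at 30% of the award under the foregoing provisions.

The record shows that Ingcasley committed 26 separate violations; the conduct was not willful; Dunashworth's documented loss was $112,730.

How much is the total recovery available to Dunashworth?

$254,033

Statutory damages: 26 × $3,180 = $82,680
Conduct not willful: the in-lieu enhancement does not apply.
Actual plus statutory damages: $112,730 + $82,680 = $195,410
Attorney fees: 30% of $195,410 = $58,623
Total recovery: $195,410 + $58,623 = $254,033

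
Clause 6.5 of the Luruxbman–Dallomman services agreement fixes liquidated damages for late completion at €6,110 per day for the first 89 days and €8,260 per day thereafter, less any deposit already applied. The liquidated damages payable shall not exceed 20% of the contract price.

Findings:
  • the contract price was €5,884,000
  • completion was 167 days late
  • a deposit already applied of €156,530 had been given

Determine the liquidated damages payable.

€1,031,540

First 89 days: 89 × €6,110 = €543,790
Remaining days: (167 − 89) × €8,260 = €644,280
Accrued per-day damages: €543,790 + €644,280 = €1,188,070
Less deposit already applied: €1,188,070 − €156,530 = €1,031,540
Cap: 20% of €5,884,000 = €1,176,800
Cap at €1,176,800: €1,031,540 is within the cap, no reduction.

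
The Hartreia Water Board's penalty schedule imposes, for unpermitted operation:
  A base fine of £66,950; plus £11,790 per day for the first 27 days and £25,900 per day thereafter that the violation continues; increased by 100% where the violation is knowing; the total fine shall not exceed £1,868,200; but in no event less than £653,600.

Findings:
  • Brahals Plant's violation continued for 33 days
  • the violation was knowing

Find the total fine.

First 27 days: 27 × £11,790 = £318,330
Remaining days: (33 − 27) × £25,900 = £155,400
Per-day component: £318,330 + £155,400 = £473,730
Base plus per-day: £66,950 + £473,730 = £540,680
Enhancement: 100% of £540,680 = £540,680
Enhanced fine: £540,680 + £540,680 = £1,081,360
Cap at £1,868,200: £1,081,360 is within the cap, no reduction.
Minimum £653,600: £1,081,360 meets the minimum, no increase.

Civil penalty: £1,081,360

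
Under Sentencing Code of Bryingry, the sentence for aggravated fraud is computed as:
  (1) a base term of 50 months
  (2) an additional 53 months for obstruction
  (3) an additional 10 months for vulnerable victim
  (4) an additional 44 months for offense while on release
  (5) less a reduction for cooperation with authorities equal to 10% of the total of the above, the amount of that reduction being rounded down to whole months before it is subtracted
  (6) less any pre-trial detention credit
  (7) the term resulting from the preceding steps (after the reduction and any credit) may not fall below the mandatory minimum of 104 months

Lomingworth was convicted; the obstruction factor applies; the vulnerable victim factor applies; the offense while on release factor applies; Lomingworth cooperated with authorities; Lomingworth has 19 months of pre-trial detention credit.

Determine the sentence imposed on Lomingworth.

123 months

Obstruction enhancement: +53 months
Vulnerable victim enhancement: +10 months
Offense while on release enhancement: +44 months
Adjusted term: 50 months + 53 months + 10 months + 44 months = 157 months
Cooperation with authorities reduction: 10% of 157 months = 15 months (rounded down)
After reduction: 157 − 15 = 142 months
Less pre-trial detention credit: 142 months − 19 months = 123 months
Minimum 104 months: 123 months meets the minimum, no increase.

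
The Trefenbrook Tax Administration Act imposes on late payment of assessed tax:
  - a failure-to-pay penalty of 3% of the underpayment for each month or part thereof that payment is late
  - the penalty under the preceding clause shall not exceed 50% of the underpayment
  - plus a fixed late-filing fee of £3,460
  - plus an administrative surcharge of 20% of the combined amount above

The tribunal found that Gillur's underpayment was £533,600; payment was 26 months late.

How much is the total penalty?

Accrued rate: 3% × 26 = 78%, capped at 50% → 50%
Failure-to-pay penalty: 50% of £533,600 = £266,800
Penalty before surcharge: £266,800 + £3,460 = £270,260
Administrative surcharge: 20% of £270,260 = £54,052
Total penalty: £270,260 + £54,052 = £324,312

Penalty: £324,312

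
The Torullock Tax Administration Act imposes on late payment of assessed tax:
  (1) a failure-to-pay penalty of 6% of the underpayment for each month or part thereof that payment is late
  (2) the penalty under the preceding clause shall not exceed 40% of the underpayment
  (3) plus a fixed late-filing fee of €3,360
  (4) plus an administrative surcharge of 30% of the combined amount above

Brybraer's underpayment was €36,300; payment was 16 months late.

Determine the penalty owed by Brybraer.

Accrued rate: 6% × 16 = 96%, capped at 40% → 40%
Failure-to-pay penalty: 40% of €36,300 = €14,520
Penalty before surcharge: €14,520 + €3,360 = €17,880
Administrative surcharge: 30% of €17,880 = €5,364
Total penalty: €17,880 + €5,364 = €23,244

€23,244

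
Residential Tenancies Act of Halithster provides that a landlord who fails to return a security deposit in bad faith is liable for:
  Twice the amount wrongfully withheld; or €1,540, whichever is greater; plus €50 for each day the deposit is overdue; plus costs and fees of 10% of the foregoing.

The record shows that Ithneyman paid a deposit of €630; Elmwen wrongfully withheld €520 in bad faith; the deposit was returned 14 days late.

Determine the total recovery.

Doubled: 2 × €520 = €1,040
Minimum €1,540: €1,040 is below the minimum → €1,540
Late-return penalty: 14 × €50 = €700
Damages plus late penalty: €1,540 + €700 = €2,240
Costs and fees: 10% of €2,240 = €224
Total recovery: €2,240 + €224 = €2,464

€2,464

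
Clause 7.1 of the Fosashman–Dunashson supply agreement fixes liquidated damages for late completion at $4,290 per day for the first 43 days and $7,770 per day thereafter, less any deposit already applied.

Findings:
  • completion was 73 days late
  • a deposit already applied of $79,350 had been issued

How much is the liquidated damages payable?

First 43 days: 43 × $4,290 = $184,470
Remaining days: (73 − 43) × $7,770 = $233,100
Accrued per-day damages: $184,470 + $233,100 = $417,570
Less deposit already applied: $417,570 − $79,350 = $338,220

$338,220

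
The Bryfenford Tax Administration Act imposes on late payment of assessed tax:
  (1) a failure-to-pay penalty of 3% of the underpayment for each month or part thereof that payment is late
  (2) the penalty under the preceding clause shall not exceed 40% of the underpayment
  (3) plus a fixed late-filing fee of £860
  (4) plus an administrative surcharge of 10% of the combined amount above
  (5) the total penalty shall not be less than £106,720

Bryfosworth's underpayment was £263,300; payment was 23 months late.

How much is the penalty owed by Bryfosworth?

£116,798

Accrued rate: 3% × 23 = 69%, capped at 40% → 40%
Failure-to-pay penalty: 40% of £263,300 = £105,320
Penalty before surcharge: £105,320 + £860 = £106,180
Administrative surcharge: 10% of £106,180 = £10,618
Total penalty: £106,180 + £10,618 = £116,798
Minimum £106,720: £116,798 meets the minimum, no increase.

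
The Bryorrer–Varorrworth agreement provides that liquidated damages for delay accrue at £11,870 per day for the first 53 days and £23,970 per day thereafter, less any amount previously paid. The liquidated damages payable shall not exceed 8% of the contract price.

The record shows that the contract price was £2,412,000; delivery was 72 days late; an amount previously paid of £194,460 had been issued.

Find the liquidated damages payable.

First 53 days: 53 × £11,870 = £629,110
Remaining days: (72 − 53) × £23,970 = £455,430
Accrued per-day damages: £629,110 + £455,430 = £1,084,540
Less amount previously paid: £1,084,540 − £194,460 = £890,080
Cap: 8% of £2,412,000 = £192,960
Cap at £192,960: £890,080 exceeds the cap → £192,960

£192,960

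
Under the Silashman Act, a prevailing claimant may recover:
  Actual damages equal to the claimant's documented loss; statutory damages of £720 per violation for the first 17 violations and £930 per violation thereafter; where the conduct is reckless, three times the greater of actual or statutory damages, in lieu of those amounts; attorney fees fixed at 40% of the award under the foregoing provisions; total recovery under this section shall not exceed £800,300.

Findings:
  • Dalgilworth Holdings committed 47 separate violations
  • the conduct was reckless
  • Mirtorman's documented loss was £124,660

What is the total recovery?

£523,572

First 17 violations: 17 × £720 = £12,240
Remaining violations: (47 − 17) × £930 = £27,900
Statutory damages: £12,240 + £27,900 = £40,140
Greater of actual damages (£124,660) or statutory damages (£40,140): £124,660
Trebled: 3 × £124,660 = £373,980
Attorney fees: 40% of £373,980 = £149,592
Total before cap: £373,980 + £149,592 = £523,572
Cap at £800,300: £523,572 is within the cap, no reduction.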